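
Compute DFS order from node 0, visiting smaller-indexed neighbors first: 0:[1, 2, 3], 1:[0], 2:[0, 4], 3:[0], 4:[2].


DFS stack-based: start with [0]
Visit order: [0, 1, 2, 4, 3]


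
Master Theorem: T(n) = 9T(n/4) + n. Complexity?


a=9, b=4, c=1. log_4(9)=1.585 > c=1. Case 1: O(n^log_b(a)) = O(n^1.585)
Complexity: O(n^1.585)


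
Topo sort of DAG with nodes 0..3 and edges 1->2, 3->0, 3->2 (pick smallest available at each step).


Kahn's algorithm, process smallest node first
Order: [1, 3, 0, 2]


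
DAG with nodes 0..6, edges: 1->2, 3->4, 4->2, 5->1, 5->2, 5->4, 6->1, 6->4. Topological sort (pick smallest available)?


Kahn's algorithm, process smallest node first
Order: [0, 3, 5, 6, 1, 4, 2]


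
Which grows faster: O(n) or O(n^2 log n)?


linear grows slower than n^2 log n
O(n) is asymptotically smaller; O(n^2 log n) grows faster


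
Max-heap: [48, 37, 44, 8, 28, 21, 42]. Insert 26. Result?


Append 26: [48, 37, 44, 8, 28, 21, 42, 26]
Bubble up: swap idx 7(26) with idx 3(8)
Result: [48, 37, 44, 26, 28, 21, 42, 8]


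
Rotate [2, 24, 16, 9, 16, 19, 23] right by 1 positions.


Right rotate by 1: [23, 2, 24, 16, 9, 16, 19]


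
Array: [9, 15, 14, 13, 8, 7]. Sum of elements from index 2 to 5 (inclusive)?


Prefix sums: [0, 9, 24, 38, 51, 59, 66]
Sum[2..5] = prefix[6] - prefix[2] = 66 - 24 = 42


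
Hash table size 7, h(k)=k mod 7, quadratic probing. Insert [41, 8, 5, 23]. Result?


Insertions: 41->slot 6; 8->slot 1; 5->slot 5; 23->slot 2
Table: [None, 8, 23, None, None, 5, 41]


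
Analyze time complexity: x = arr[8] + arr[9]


Analysis: constant-time operation, no loop
Complexity: O(1)


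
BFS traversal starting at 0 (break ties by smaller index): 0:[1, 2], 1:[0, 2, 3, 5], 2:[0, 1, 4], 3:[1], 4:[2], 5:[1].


BFS queue: start with [0]
Visit order: [0, 1, 2, 3, 5, 4]


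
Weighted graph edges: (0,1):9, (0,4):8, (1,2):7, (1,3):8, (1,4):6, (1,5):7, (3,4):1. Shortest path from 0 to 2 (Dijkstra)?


Dijkstra from 0:
Distances: {0: 0, 1: 9, 2: 16, 3: 9, 4: 8, 5: 16}
Shortest distance to 2 = 16, path = [0, 1, 2]


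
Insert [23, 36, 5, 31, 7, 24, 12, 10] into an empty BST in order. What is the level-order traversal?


Root = 23; build tree by BST insertion.
Level-Order traversal: [23, 5, 36, 7, 31, 12, 24, 10]


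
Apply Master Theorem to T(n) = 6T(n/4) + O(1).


a=6, b=4, c=0. log_4(6)=1.292 > c=0. Case 1: O(n^log_b(a)) = O(n^1.292)
Complexity: O(n^1.292)


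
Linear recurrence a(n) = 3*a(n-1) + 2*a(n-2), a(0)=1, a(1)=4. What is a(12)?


Build bottom-up:
...a(10)=363314, a(11)=1293962, a(12)=3*1293962+2*363314=4608514


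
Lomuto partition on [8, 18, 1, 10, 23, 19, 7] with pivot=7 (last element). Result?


Elements <= 7 go left of pivot.
Result: [1, 7, 8, 10, 23, 19, 18], pivot at index 1


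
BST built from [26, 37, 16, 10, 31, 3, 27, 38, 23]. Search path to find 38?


BST root = 26
Search for 38: compare at each node
Path: [26, 37, 38]


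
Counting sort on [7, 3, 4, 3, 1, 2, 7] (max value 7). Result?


Count array: [0, 1, 1, 2, 1, 0, 0, 2]
Reconstruct: [1, 2, 3, 3, 4, 7, 7]


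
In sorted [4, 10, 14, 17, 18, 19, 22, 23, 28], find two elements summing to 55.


Two pointers: lo=0, hi=8
No pair sums to 55


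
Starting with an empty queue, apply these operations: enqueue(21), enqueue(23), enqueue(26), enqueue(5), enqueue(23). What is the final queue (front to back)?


enqueue(21) -> [21]
enqueue(23) -> [21, 23]
enqueue(26) -> [21, 23, 26]
enqueue(5) -> [21, 23, 26, 5]
enqueue(23) -> [21, 23, 26, 5, 23]
Final queue (front to back): [21, 23, 26, 5, 23]


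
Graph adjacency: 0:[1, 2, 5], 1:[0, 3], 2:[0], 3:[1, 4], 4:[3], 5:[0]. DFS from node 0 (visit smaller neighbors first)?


DFS stack-based: start with [0]
Visit order: [0, 1, 3, 4, 2, 5]


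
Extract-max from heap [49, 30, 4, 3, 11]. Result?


Max = 49
Replace root with last, heapify down
Resulting heap: [30, 11, 4, 3]


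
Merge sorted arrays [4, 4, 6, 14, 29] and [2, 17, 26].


Compare heads, take smaller each step.
Merged: [2, 4, 4, 6, 14, 17, 26, 29]


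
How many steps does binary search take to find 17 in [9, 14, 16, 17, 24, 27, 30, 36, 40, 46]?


Search for 17:
[0,9] mid=4 arr[4]=24
[0,3] mid=1 arr[1]=14
[2,3] mid=2 arr[2]=16
[3,3] mid=3 arr[3]=17
Total: 4 comparisons


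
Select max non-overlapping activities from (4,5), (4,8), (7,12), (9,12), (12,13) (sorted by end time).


Greedy: pick earliest-ending, then skip overlaps.
Selected (3 activities): [(4, 5), (7, 12), (12, 13)]


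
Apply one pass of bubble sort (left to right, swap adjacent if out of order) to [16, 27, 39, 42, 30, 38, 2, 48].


After one pass: [16, 27, 39, 30, 38, 2, 42, 48]


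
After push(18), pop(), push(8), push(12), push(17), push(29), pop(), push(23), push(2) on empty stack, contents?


push(18) -> [18]
pop() returns 18 -> []
push(8) -> [8]
push(12) -> [8, 12]
push(17) -> [8, 12, 17]
push(29) -> [8, 12, 17, 29]
pop() returns 29 -> [8, 12, 17]
push(23) -> [8, 12, 17, 23]
push(2) -> [8, 12, 17, 23, 2]
Final stack (bottom to top): [8, 12, 17, 23, 2]


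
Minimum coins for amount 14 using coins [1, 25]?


dp[0]=0; dp[i]=1+min(dp[i-c] for c in coins)
...dp[9]=9, dp[10]=10, dp[11]=11, dp[12]=12, dp[13]=13, dp[14]=14
Minimum coins for 14 = 14


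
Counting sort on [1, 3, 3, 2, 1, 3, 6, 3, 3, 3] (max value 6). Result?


Count array: [0, 2, 1, 6, 0, 0, 1]
Reconstruct: [1, 1, 2, 3, 3, 3, 3, 3, 3, 6]


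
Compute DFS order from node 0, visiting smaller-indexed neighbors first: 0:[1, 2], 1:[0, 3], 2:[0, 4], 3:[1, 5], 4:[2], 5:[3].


DFS stack-based: start with [0]
Visit order: [0, 1, 3, 5, 2, 4]


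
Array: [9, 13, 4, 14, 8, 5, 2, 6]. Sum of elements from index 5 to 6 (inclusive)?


Prefix sums: [0, 9, 22, 26, 40, 48, 53, 55, 61]
Sum[5..6] = prefix[7] - prefix[5] = 55 - 48 = 7


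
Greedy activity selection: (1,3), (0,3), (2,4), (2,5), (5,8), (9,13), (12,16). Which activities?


Greedy: pick earliest-ending, then skip overlaps.
Selected (3 activities): [(1, 3), (5, 8), (9, 13)]


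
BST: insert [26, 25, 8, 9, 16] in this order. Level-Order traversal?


Root = 26; build tree by BST insertion.
Level-Order traversal: [26, 25, 8, 9, 16]


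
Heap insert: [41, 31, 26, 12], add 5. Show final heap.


Append 5: [41, 31, 26, 12, 5]
Bubble up: no swaps needed
Result: [41, 31, 26, 12, 5]


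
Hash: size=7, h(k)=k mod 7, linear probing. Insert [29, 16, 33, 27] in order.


Insertions: 29->slot 1; 16->slot 2; 33->slot 5; 27->slot 6
Table: [None, 29, 16, None, None, 33, 27]


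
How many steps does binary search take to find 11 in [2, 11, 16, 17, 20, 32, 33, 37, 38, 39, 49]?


Search for 11:
[0,10] mid=5 arr[5]=32
[0,4] mid=2 arr[2]=16
[0,1] mid=0 arr[0]=2
[1,1] mid=1 arr[1]=11
Total: 4 comparisons


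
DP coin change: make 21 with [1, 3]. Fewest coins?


dp[0]=0; dp[i]=1+min(dp[i-c] for c in coins)
...dp[16]=6, dp[17]=7, dp[18]=6, dp[19]=7, dp[20]=8, dp[21]=7
Minimum coins for 21 = 7


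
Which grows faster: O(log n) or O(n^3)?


logarithmic grows slower than cubic
O(log n) is asymptotically smaller; O(n^3) grows faster


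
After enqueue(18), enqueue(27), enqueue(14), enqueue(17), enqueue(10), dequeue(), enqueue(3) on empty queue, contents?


enqueue(18) -> [18]
enqueue(27) -> [18, 27]
enqueue(14) -> [18, 27, 14]
enqueue(17) -> [18, 27, 14, 17]
enqueue(10) -> [18, 27, 14, 17, 10]
dequeue() returns 18 -> [27, 14, 17, 10]
enqueue(3) -> [27, 14, 17, 10, 3]
Final queue (front to back): [27, 14, 17, 10, 3]


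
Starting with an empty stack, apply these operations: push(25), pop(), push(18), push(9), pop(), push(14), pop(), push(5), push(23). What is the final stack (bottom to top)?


push(25) -> [25]
pop() returns 25 -> []
push(18) -> [18]
push(9) -> [18, 9]
pop() returns 9 -> [18]
push(14) -> [18, 14]
pop() returns 14 -> [18]
push(5) -> [18, 5]
push(23) -> [18, 5, 23]
Final stack (bottom to top): [18, 5, 23]


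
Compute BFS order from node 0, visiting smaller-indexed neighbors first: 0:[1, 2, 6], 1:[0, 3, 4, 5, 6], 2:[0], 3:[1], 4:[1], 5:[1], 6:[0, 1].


BFS queue: start with [0]
Visit order: [0, 1, 2, 6, 3, 4, 5]


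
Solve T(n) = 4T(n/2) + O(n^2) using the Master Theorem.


a=4, b=2, c=2. log_2(4)=2 = c=2. Case 2: O(n^c log n) = O(n^2 log n)
Complexity: O(n^2 log n)


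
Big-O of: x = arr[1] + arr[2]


Analysis: constant-time operation, no loop
Complexity: O(1)


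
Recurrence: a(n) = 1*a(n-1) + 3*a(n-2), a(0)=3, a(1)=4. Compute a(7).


Build bottom-up:
...a(5)=139, a(6)=331, a(7)=1*331+3*139=748


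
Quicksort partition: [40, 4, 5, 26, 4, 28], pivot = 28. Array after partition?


Elements <= 28 go left of pivot.
Result: [4, 5, 26, 4, 28, 40], pivot at index 4


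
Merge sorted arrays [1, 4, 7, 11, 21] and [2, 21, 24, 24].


Compare heads, take smaller each step.
Merged: [1, 2, 4, 7, 11, 21, 21, 24, 24]


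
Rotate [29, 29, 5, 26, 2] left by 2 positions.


Left rotate by 2: [5, 26, 2, 29, 29]


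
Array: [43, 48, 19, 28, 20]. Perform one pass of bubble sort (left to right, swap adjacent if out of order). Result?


After one pass: [43, 19, 28, 20, 48]


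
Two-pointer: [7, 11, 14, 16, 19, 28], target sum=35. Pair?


Two pointers: lo=0, hi=5
Found pair: (7, 28) summing to 35


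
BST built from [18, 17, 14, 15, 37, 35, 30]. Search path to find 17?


BST root = 18
Search for 17: compare at each node
Path: [18, 17]


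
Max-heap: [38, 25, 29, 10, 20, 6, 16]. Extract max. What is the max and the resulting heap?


Max = 38
Replace root with last, heapify down
Resulting heap: [29, 25, 16, 10, 20, 6]


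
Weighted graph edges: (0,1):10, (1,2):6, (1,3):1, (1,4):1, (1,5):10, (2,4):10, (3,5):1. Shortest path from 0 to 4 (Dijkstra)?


Dijkstra from 0:
Distances: {0: 0, 1: 10, 2: 16, 3: 11, 4: 11, 5: 12}
Shortest distance to 4 = 11, path = [0, 1, 4]


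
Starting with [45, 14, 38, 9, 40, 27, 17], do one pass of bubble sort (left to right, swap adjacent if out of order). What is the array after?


After one pass: [14, 38, 9, 40, 27, 17, 45]


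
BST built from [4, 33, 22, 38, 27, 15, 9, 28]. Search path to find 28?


BST root = 4
Search for 28: compare at each node
Path: [4, 33, 22, 27, 28]


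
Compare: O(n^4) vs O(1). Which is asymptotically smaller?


constant grows slower than quartic
O(1) is asymptotically smaller; O(n^4) grows faster


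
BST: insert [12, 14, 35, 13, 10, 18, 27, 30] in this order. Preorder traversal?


Root = 12; build tree by BST insertion.
Preorder traversal: [12, 10, 14, 13, 35, 18, 27, 30]


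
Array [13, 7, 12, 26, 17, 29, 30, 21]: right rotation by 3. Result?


Right rotate by 3: [29, 30, 21, 13, 7, 12, 26, 17]


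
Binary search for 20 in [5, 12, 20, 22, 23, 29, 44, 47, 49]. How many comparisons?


Search for 20:
[0,8] mid=4 arr[4]=23
[0,3] mid=1 arr[1]=12
[2,3] mid=2 arr[2]=20
Total: 3 comparisons


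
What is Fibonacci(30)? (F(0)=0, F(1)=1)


F(n)=F(n-1)+F(n-2)
...F(28)=317811, F(29)=514229, F(30)=832040


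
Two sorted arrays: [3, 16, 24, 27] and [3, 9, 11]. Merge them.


Compare heads, take smaller each step.
Merged: [3, 3, 9, 11, 16, 24, 27]


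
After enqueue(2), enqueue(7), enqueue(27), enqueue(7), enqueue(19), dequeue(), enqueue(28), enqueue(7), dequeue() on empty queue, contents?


enqueue(2) -> [2]
enqueue(7) -> [2, 7]
enqueue(27) -> [2, 7, 27]
enqueue(7) -> [2, 7, 27, 7]
enqueue(19) -> [2, 7, 27, 7, 19]
dequeue() returns 2 -> [7, 27, 7, 19]
enqueue(28) -> [7, 27, 7, 19, 28]
enqueue(7) -> [7, 27, 7, 19, 28, 7]
dequeue() returns 7 -> [27, 7, 19, 28, 7]
Final queue (front to back): [27, 7, 19, 28, 7]


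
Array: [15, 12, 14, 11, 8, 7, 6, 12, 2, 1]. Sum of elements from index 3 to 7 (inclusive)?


Prefix sums: [0, 15, 27, 41, 52, 60, 67, 73, 85, 87, 88]
Sum[3..7] = prefix[8] - prefix[3] = 85 - 41 = 44


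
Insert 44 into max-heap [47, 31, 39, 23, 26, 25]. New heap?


Append 44: [47, 31, 39, 23, 26, 25, 44]
Bubble up: swap idx 6(44) with idx 2(39)
Result: [47, 31, 44, 23, 26, 25, 39]


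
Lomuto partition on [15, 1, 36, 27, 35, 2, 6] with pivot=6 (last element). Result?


Elements <= 6 go left of pivot.
Result: [1, 2, 6, 27, 35, 15, 36], pivot at index 2


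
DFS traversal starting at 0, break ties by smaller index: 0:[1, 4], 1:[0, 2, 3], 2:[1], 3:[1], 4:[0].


DFS stack-based: start with [0]
Visit order: [0, 1, 2, 3, 4]


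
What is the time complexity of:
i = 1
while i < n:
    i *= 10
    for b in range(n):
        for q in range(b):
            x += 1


Per nesting level: O(log n) * O(n) * O(n) [triangular over b] = O(n^2 log n)
Complexity: O(n^2 log n)


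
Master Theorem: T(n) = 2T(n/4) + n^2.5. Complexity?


a=2, b=4, c=2.5. log_4(2)=0.5 < c=2.5. Case 3: O(n^c) = O(n^2.500)
Complexity: O(n^2.500)


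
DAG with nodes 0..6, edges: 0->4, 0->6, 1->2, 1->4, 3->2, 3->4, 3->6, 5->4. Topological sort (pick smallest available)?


Kahn's algorithm, process smallest node first
Order: [0, 1, 3, 2, 5, 4, 6]


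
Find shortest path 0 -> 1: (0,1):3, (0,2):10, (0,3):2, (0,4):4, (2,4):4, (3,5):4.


Dijkstra from 0:
Distances: {0: 0, 1: 3, 2: 8, 3: 2, 4: 4, 5: 6}
Shortest distance to 1 = 3, path = [0, 1]


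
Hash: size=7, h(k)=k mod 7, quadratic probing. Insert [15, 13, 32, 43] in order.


Insertions: 15->slot 1; 13->slot 6; 32->slot 4; 43->slot 2
Table: [None, 15, 43, None, 32, None, 13]


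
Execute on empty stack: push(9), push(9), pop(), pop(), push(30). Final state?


push(9) -> [9]
push(9) -> [9, 9]
pop() returns 9 -> [9]
pop() returns 9 -> []
push(30) -> [30]
Final stack (bottom to top): [30]


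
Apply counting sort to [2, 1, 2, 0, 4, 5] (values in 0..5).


Count array: [1, 1, 2, 0, 1, 1]
Reconstruct: [0, 1, 2, 2, 4, 5]


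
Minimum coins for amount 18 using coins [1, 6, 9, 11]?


dp[0]=0; dp[i]=1+min(dp[i-c] for c in coins)
...dp[13]=3, dp[14]=4, dp[15]=2, dp[16]=3, dp[17]=2, dp[18]=2
Minimum coins for 18 = 2


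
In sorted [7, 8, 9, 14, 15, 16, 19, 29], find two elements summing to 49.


Two pointers: lo=0, hi=7
No pair sums to 49


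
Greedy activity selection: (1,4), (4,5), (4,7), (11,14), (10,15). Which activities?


Greedy: pick earliest-ending, then skip overlaps.
Selected (3 activities): [(1, 4), (4, 5), (11, 14)]


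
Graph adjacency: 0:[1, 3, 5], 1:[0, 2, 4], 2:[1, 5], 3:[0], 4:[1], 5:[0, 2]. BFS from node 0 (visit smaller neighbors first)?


BFS queue: start with [0]
Visit order: [0, 1, 3, 5, 2, 4]


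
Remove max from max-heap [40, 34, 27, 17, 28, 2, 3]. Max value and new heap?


Max = 40
Replace root with last, heapify down
Resulting heap: [34, 28, 27, 17, 3, 2]


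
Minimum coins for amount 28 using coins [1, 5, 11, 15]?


dp[0]=0; dp[i]=1+min(dp[i-c] for c in coins)
...dp[23]=3, dp[24]=4, dp[25]=3, dp[26]=2, dp[27]=3, dp[28]=4
Minimum coins for 28 = 4


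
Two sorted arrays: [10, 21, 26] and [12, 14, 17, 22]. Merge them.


Compare heads, take smaller each step.
Merged: [10, 12, 14, 17, 21, 22, 26]


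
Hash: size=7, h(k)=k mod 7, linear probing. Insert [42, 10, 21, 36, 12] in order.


Insertions: 42->slot 0; 10->slot 3; 21->slot 1; 36->slot 2; 12->slot 5
Table: [42, 21, 36, 10, None, 12, None]


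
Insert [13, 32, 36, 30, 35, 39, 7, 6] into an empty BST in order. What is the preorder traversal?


Root = 13; build tree by BST insertion.
Preorder traversal: [13, 7, 6, 32, 30, 36, 35, 39]


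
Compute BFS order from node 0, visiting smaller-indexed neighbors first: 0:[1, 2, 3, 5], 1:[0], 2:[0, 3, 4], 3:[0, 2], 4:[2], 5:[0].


BFS queue: start with [0]
Visit order: [0, 1, 2, 3, 5, 4]


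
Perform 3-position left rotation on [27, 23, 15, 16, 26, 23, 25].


Left rotate by 3: [16, 26, 23, 25, 27, 23, 15]


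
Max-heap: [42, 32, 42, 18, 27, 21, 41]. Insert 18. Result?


Append 18: [42, 32, 42, 18, 27, 21, 41, 18]
Bubble up: no swaps needed
Result: [42, 32, 42, 18, 27, 21, 41, 18]


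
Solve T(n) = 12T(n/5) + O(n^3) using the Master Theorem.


a=12, b=5, c=3. log_5(12)=1.544 < c=3. Case 3: O(n^c) = O(n^3)
Complexity: O(n^3)


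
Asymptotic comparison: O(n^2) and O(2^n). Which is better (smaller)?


quadratic grows slower than exponential
O(n^2) is asymptotically smaller; O(2^n) grows faster


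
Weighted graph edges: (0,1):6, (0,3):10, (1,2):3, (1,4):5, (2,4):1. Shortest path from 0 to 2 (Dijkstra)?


Dijkstra from 0:
Distances: {0: 0, 1: 6, 2: 9, 3: 10, 4: 10}
Shortest distance to 2 = 9, path = [0, 1, 2]


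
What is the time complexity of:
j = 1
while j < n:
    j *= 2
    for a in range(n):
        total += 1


Per nesting level: O(log n) * O(n) = O(n log n)
Complexity: O(n log n)


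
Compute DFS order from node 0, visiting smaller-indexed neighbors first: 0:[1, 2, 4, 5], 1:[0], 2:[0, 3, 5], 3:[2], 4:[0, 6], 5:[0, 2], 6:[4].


DFS stack-based: start with [0]
Visit order: [0, 1, 2, 3, 5, 4, 6]


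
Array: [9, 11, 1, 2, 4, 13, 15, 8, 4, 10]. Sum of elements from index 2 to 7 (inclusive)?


Prefix sums: [0, 9, 20, 21, 23, 27, 40, 55, 63, 67, 77]
Sum[2..7] = prefix[8] - prefix[2] = 63 - 20 = 43


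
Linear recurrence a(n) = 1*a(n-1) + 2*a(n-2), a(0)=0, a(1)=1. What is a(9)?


Build bottom-up:
...a(7)=43, a(8)=85, a(9)=1*85+2*43=171


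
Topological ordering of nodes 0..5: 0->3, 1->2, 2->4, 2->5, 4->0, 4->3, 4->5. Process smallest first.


Kahn's algorithm, process smallest node first
Order: [1, 2, 4, 0, 3, 5]


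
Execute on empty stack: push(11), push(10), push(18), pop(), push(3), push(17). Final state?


push(11) -> [11]
push(10) -> [11, 10]
push(18) -> [11, 10, 18]
pop() returns 18 -> [11, 10]
push(3) -> [11, 10, 3]
push(17) -> [11, 10, 3, 17]
Final stack (bottom to top): [11, 10, 3, 17]


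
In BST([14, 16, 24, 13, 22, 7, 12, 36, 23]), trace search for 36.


BST root = 14
Search for 36: compare at each node
Path: [14, 16, 24, 36]


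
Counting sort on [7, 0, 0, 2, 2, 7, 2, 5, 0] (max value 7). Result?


Count array: [3, 0, 3, 0, 0, 1, 0, 2]
Reconstruct: [0, 0, 0, 2, 2, 2, 5, 7, 7]


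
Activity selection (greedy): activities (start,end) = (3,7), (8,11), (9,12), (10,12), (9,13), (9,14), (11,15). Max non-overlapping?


Greedy: pick earliest-ending, then skip overlaps.
Selected (3 activities): [(3, 7), (8, 11), (11, 15)]


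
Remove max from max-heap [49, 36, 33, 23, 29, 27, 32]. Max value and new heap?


Max = 49
Replace root with last, heapify down
Resulting heap: [36, 32, 33, 23, 29, 27]


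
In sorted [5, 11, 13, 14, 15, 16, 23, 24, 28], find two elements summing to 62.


Two pointers: lo=0, hi=8
No pair sums to 62


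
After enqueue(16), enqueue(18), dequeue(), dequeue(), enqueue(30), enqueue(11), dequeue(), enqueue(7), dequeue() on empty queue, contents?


enqueue(16) -> [16]
enqueue(18) -> [16, 18]
dequeue() returns 16 -> [18]
dequeue() returns 18 -> []
enqueue(30) -> [30]
enqueue(11) -> [30, 11]
dequeue() returns 30 -> [11]
enqueue(7) -> [11, 7]
dequeue() returns 11 -> [7]
Final queue (front to back): [7]


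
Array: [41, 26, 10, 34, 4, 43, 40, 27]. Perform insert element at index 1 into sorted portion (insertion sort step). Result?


After one pass: [26, 41, 10, 34, 4, 43, 40, 27]


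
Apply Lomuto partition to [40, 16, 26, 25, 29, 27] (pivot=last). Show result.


Elements <= 27 go left of pivot.
Result: [16, 26, 25, 27, 29, 40], pivot at index 3


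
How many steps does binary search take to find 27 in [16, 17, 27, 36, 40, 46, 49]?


Search for 27:
[0,6] mid=3 arr[3]=36
[0,2] mid=1 arr[1]=17
[2,2] mid=2 arr[2]=27
Total: 3 comparisons


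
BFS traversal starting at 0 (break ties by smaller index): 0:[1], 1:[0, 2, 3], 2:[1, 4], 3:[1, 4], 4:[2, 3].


BFS queue: start with [0]
Visit order: [0, 1, 2, 3, 4]


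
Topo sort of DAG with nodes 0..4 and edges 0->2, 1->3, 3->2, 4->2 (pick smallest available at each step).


Kahn's algorithm, process smallest node first
Order: [0, 1, 3, 4, 2]


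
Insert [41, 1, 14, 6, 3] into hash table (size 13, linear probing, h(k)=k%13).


Insertions: 41->slot 2; 1->slot 1; 14->slot 3; 6->slot 6; 3->slot 4
Table: [None, 1, 41, 14, 3, None, 6, None, None, None, None, None, None]


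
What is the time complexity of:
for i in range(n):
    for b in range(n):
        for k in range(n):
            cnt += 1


Per nesting level: O(n) * O(n) * O(n) = O(n^3)
Complexity: O(n^3)


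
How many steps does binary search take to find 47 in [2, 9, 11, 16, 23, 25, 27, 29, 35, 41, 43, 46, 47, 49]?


Search for 47:
[0,13] mid=6 arr[6]=27
[7,13] mid=10 arr[10]=43
[11,13] mid=12 arr[12]=47
Total: 3 comparisons


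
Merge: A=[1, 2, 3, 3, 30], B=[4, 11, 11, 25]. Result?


Compare heads, take smaller each step.
Merged: [1, 2, 3, 3, 4, 11, 11, 25, 30]


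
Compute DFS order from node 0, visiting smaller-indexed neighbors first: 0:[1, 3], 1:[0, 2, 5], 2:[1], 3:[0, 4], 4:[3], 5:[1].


DFS stack-based: start with [0]
Visit order: [0, 1, 2, 5, 3, 4]


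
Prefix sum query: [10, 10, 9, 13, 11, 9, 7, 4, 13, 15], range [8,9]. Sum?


Prefix sums: [0, 10, 20, 29, 42, 53, 62, 69, 73, 86, 101]
Sum[8..9] = prefix[10] - prefix[8] = 101 - 73 = 28


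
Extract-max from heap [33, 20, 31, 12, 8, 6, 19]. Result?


Max = 33
Replace root with last, heapify down
Resulting heap: [31, 20, 19, 12, 8, 6]


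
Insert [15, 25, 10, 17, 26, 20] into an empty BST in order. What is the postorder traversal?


Root = 15; build tree by BST insertion.
Postorder traversal: [10, 20, 17, 26, 25, 15]


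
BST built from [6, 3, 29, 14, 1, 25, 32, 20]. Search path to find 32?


BST root = 6
Search for 32: compare at each node
Path: [6, 29, 32]


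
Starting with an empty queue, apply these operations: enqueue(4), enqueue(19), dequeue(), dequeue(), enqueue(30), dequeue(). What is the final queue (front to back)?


enqueue(4) -> [4]
enqueue(19) -> [4, 19]
dequeue() returns 4 -> [19]
dequeue() returns 19 -> []
enqueue(30) -> [30]
dequeue() returns 30 -> []
Final queue (front to back): []


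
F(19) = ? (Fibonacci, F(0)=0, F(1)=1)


F(n)=F(n-1)+F(n-2)
...F(17)=1597, F(18)=2584, F(19)=4181


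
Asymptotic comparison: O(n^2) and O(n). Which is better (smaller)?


linear grows slower than quadratic
O(n) is asymptotically smaller; O(n^2) grows faster


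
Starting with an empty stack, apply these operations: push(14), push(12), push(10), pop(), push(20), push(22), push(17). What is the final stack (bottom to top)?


push(14) -> [14]
push(12) -> [14, 12]
push(10) -> [14, 12, 10]
pop() returns 10 -> [14, 12]
push(20) -> [14, 12, 20]
push(22) -> [14, 12, 20, 22]
push(17) -> [14, 12, 20, 22, 17]
Final stack (bottom to top): [14, 12, 20, 22, 17]


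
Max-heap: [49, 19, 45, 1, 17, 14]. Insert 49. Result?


Append 49: [49, 19, 45, 1, 17, 14, 49]
Bubble up: swap idx 6(49) with idx 2(45)
Result: [49, 19, 49, 1, 17, 14, 45]


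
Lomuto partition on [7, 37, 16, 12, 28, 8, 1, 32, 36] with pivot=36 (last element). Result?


Elements <= 36 go left of pivot.
Result: [7, 16, 12, 28, 8, 1, 32, 36, 37], pivot at index 7


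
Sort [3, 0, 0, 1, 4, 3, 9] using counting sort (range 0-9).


Count array: [2, 1, 0, 2, 1, 0, 0, 0, 0, 1]
Reconstruct: [0, 0, 1, 3, 3, 4, 9]


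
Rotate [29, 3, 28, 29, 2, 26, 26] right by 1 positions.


Right rotate by 1: [26, 29, 3, 28, 29, 2, 26]


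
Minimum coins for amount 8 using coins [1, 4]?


dp[0]=0; dp[i]=1+min(dp[i-c] for c in coins)
...dp[3]=3, dp[4]=1, dp[5]=2, dp[6]=3, dp[7]=4, dp[8]=2
Minimum coins for 8 = 2


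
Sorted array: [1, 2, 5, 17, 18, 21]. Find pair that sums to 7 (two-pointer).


Two pointers: lo=0, hi=5
Found pair: (2, 5) summing to 7


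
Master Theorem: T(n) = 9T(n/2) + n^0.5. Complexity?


a=9, b=2, c=0.5. log_2(9)=3.170 > c=0.5. Case 1: O(n^log_b(a)) = O(n^3.170)
Complexity: O(n^3.170)


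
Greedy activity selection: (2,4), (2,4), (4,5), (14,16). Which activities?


Greedy: pick earliest-ending, then skip overlaps.
Selected (3 activities): [(2, 4), (4, 5), (14, 16)]


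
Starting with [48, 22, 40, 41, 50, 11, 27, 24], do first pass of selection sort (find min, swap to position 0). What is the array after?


After one pass: [11, 22, 40, 41, 50, 48, 27, 24]


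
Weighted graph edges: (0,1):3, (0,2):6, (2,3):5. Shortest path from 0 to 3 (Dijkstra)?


Dijkstra from 0:
Distances: {0: 0, 1: 3, 2: 6, 3: 11}
Shortest distance to 3 = 11, path = [0, 2, 3]


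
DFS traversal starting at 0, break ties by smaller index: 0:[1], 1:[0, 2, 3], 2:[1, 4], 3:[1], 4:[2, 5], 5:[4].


DFS stack-based: start with [0]
Visit order: [0, 1, 2, 4, 5, 3]


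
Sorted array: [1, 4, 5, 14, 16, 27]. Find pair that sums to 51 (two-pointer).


Two pointers: lo=0, hi=5
No pair sums to 51


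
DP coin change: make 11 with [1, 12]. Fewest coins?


dp[0]=0; dp[i]=1+min(dp[i-c] for c in coins)
...dp[6]=6, dp[7]=7, dp[8]=8, dp[9]=9, dp[10]=10, dp[11]=11
Minimum coins for 11 = 11


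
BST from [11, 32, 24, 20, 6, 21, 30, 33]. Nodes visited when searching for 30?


BST root = 11
Search for 30: compare at each node
Path: [11, 32, 24, 30]


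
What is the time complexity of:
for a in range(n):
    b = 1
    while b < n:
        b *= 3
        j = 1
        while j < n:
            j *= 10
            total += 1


Per nesting level: O(n) * O(log n) * O(log n) = O(n (log n)^2)
Complexity: O(n (log n)^2)


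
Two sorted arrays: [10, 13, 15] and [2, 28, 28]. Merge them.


Compare heads, take smaller each step.
Merged: [2, 10, 13, 15, 28, 28]


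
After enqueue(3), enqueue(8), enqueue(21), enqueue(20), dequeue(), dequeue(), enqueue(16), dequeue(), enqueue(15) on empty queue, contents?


enqueue(3) -> [3]
enqueue(8) -> [3, 8]
enqueue(21) -> [3, 8, 21]
enqueue(20) -> [3, 8, 21, 20]
dequeue() returns 3 -> [8, 21, 20]
dequeue() returns 8 -> [21, 20]
enqueue(16) -> [21, 20, 16]
dequeue() returns 21 -> [20, 16]
enqueue(15) -> [20, 16, 15]
Final queue (front to back): [20, 16, 15]


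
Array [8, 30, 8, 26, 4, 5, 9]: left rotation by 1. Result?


Left rotate by 1: [30, 8, 26, 4, 5, 9, 8]


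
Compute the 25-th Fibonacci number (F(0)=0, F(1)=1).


F(n)=F(n-1)+F(n-2)
...F(23)=28657, F(24)=46368, F(25)=75025


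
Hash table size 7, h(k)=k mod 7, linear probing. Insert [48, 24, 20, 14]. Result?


Insertions: 48->slot 6; 24->slot 3; 20->slot 0; 14->slot 1
Table: [20, 14, None, 24, None, None, 48]


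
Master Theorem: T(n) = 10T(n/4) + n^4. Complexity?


a=10, b=4, c=4. log_4(10)=1.661 < c=4. Case 3: O(n^c) = O(n^4)
Complexity: O(n^4)


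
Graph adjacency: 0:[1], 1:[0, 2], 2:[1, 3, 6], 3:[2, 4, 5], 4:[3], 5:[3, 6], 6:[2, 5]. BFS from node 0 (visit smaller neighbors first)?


BFS queue: start with [0]
Visit order: [0, 1, 2, 3, 6, 4, 5]


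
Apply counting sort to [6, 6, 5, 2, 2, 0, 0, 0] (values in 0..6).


Count array: [3, 0, 2, 0, 0, 1, 2]
Reconstruct: [0, 0, 0, 2, 2, 5, 6, 6]


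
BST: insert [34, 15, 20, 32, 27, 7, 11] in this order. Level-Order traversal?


Root = 34; build tree by BST insertion.
Level-Order traversal: [34, 15, 7, 20, 11, 32, 27]


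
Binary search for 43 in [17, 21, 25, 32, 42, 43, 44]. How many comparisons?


Search for 43:
[0,6] mid=3 arr[3]=32
[4,6] mid=5 arr[5]=43
Total: 2 comparisons


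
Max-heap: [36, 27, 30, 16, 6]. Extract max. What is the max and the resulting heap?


Max = 36
Replace root with last, heapify down
Resulting heap: [30, 27, 6, 16]


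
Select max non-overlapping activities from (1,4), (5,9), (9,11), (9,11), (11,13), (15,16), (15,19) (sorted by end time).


Greedy: pick earliest-ending, then skip overlaps.
Selected (5 activities): [(1, 4), (5, 9), (9, 11), (11, 13), (15, 16)]


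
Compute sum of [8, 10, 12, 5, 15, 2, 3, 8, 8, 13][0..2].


Prefix sums: [0, 8, 18, 30, 35, 50, 52, 55, 63, 71, 84]
Sum[0..2] = prefix[3] - prefix[0] = 30 - 0 = 30


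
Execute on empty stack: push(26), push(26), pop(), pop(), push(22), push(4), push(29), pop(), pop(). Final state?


push(26) -> [26]
push(26) -> [26, 26]
pop() returns 26 -> [26]
pop() returns 26 -> []
push(22) -> [22]
push(4) -> [22, 4]
push(29) -> [22, 4, 29]
pop() returns 29 -> [22, 4]
pop() returns 4 -> [22]
Final stack (bottom to top): [22]


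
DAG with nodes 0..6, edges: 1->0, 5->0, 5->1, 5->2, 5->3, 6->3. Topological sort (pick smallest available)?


Kahn's algorithm, process smallest node first
Order: [4, 5, 1, 0, 2, 6, 3]


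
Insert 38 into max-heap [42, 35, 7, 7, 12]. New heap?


Append 38: [42, 35, 7, 7, 12, 38]
Bubble up: swap idx 5(38) with idx 2(7)
Result: [42, 35, 38, 7, 12, 7]


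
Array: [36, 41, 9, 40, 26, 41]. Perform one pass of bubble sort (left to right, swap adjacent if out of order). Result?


After one pass: [36, 9, 40, 26, 41, 41]


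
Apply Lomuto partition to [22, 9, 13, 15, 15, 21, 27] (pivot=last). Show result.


Elements <= 27 go left of pivot.
Result: [22, 9, 13, 15, 15, 21, 27], pivot at index 6


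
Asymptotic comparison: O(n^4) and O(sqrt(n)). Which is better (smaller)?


sublinear grows slower than quartic
O(sqrt(n)) is asymptotically smaller; O(n^4) grows faster


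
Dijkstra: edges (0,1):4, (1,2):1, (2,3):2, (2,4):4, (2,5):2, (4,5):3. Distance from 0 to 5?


Dijkstra from 0:
Distances: {0: 0, 1: 4, 2: 5, 3: 7, 4: 9, 5: 7}
Shortest distance to 5 = 7, path = [0, 1, 2, 5]


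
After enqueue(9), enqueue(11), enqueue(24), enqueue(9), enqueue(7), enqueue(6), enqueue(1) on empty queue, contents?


enqueue(9) -> [9]
enqueue(11) -> [9, 11]
enqueue(24) -> [9, 11, 24]
enqueue(9) -> [9, 11, 24, 9]
enqueue(7) -> [9, 11, 24, 9, 7]
enqueue(6) -> [9, 11, 24, 9, 7, 6]
enqueue(1) -> [9, 11, 24, 9, 7, 6, 1]
Final queue (front to back): [9, 11, 24, 9, 7, 6, 1]


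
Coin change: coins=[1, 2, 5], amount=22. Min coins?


dp[0]=0; dp[i]=1+min(dp[i-c] for c in coins)
...dp[17]=4, dp[18]=5, dp[19]=5, dp[20]=4, dp[21]=5, dp[22]=5
Minimum coins for 22 = 5


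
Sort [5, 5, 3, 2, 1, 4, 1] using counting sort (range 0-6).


Count array: [0, 2, 1, 1, 1, 2, 0]
Reconstruct: [1, 1, 2, 3, 4, 5, 5]


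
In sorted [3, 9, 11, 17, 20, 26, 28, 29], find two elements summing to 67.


Two pointers: lo=0, hi=7
No pair sums to 67


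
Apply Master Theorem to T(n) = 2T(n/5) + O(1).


a=2, b=5, c=0. log_5(2)=0.431 > c=0. Case 1: O(n^log_b(a)) = O(n^0.431)
Complexity: O(n^0.431)


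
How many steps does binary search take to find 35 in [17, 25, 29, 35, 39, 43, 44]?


Search for 35:
[0,6] mid=3 arr[3]=35
Total: 1 comparisons


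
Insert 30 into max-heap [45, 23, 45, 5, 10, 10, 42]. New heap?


Append 30: [45, 23, 45, 5, 10, 10, 42, 30]
Bubble up: swap idx 7(30) with idx 3(5); swap idx 3(30) with idx 1(23)
Result: [45, 30, 45, 23, 10, 10, 42, 5]


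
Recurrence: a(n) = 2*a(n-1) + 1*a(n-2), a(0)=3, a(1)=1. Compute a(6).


Build bottom-up:
...a(4)=27, a(5)=65, a(6)=2*65+1*27=157


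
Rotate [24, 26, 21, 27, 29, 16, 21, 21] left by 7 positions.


Left rotate by 7: [21, 24, 26, 21, 27, 29, 16, 21]


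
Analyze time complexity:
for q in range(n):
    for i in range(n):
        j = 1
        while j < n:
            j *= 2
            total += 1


Per nesting level: O(n) * O(n) * O(log n) = O(n^2 log n)
Complexity: O(n^2 log n)


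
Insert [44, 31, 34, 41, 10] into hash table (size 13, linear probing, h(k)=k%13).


Insertions: 44->slot 5; 31->slot 6; 34->slot 8; 41->slot 2; 10->slot 10
Table: [None, None, 41, None, None, 44, 31, None, 34, None, 10, None, None]


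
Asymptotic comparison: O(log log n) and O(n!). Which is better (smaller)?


double-logarithmic grows slower than factorial
O(log log n) is asymptotically smaller; O(n!) grows faster


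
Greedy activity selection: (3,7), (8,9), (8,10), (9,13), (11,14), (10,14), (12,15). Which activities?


Greedy: pick earliest-ending, then skip overlaps.
Selected (3 activities): [(3, 7), (8, 9), (9, 13)]


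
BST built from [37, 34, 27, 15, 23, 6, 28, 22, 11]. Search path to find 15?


BST root = 37
Search for 15: compare at each node
Path: [37, 34, 27, 15]


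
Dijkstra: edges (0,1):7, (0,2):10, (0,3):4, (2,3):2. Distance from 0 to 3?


Dijkstra from 0:
Distances: {0: 0, 1: 7, 2: 6, 3: 4}
Shortest distance to 3 = 4, path = [0, 3]


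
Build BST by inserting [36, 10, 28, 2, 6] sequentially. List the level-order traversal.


Root = 36; build tree by BST insertion.
Level-Order traversal: [36, 10, 2, 28, 6]


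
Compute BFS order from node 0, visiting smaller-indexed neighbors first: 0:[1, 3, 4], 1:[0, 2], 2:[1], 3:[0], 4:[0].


BFS queue: start with [0]
Visit order: [0, 1, 3, 4, 2]


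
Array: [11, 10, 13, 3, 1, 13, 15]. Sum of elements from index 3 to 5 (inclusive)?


Prefix sums: [0, 11, 21, 34, 37, 38, 51, 66]
Sum[3..5] = prefix[6] - prefix[3] = 51 - 34 = 17


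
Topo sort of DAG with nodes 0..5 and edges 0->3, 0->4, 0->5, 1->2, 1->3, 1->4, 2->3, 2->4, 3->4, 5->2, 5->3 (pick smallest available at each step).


Kahn's algorithm, process smallest node first
Order: [0, 1, 5, 2, 3, 4]


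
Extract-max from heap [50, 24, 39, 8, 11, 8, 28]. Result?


Max = 50
Replace root with last, heapify down
Resulting heap: [39, 24, 28, 8, 11, 8]


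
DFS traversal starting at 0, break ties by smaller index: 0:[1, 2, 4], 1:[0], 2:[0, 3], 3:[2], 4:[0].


DFS stack-based: start with [0]
Visit order: [0, 1, 2, 3, 4]


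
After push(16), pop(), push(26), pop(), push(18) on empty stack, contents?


push(16) -> [16]
pop() returns 16 -> []
push(26) -> [26]
pop() returns 26 -> []
push(18) -> [18]
Final stack (bottom to top): [18]


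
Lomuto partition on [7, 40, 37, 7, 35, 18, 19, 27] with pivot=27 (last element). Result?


Elements <= 27 go left of pivot.
Result: [7, 7, 18, 19, 27, 37, 40, 35], pivot at index 4


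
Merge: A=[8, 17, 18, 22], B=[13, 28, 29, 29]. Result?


Compare heads, take smaller each step.
Merged: [8, 13, 17, 18, 22, 28, 29, 29]


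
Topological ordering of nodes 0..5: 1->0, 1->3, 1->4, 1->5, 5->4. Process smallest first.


Kahn's algorithm, process smallest node first
Order: [1, 0, 2, 3, 5, 4]


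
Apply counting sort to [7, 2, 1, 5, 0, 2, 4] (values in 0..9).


Count array: [1, 1, 2, 0, 1, 1, 0, 1, 0, 0]
Reconstruct: [0, 1, 2, 2, 4, 5, 7]


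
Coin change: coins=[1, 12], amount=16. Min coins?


dp[0]=0; dp[i]=1+min(dp[i-c] for c in coins)
...dp[11]=11, dp[12]=1, dp[13]=2, dp[14]=3, dp[15]=4, dp[16]=5
Minimum coins for 16 = 5


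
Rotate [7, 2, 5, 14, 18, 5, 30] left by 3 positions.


Left rotate by 3: [14, 18, 5, 30, 7, 2, 5]


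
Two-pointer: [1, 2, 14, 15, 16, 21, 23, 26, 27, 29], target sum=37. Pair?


Two pointers: lo=0, hi=9
Found pair: (14, 23) summing to 37


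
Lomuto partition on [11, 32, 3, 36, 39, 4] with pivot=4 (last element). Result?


Elements <= 4 go left of pivot.
Result: [3, 4, 11, 36, 39, 32], pivot at index 1


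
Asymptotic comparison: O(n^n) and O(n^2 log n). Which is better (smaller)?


n^2 log n grows slower than n^n
O(n^2 log n) is asymptotically smaller; O(n^n) grows faster


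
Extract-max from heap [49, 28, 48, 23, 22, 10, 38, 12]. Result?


Max = 49
Replace root with last, heapify down
Resulting heap: [48, 28, 38, 23, 22, 10, 12]


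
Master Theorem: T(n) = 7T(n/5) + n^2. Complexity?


a=7, b=5, c=2. log_5(7)=1.209 < c=2. Case 3: O(n^c) = O(n^2)
Complexity: O(n^2)


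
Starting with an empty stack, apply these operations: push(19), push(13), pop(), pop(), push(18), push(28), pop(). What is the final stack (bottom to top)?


push(19) -> [19]
push(13) -> [19, 13]
pop() returns 13 -> [19]
pop() returns 19 -> []
push(18) -> [18]
push(28) -> [18, 28]
pop() returns 28 -> [18]
Final stack (bottom to top): [18]


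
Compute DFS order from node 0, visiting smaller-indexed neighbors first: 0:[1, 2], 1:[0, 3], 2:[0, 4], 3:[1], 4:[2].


DFS stack-based: start with [0]
Visit order: [0, 1, 3, 2, 4]


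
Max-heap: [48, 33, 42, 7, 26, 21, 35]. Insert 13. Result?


Append 13: [48, 33, 42, 7, 26, 21, 35, 13]
Bubble up: swap idx 7(13) with idx 3(7)
Result: [48, 33, 42, 13, 26, 21, 35, 7]


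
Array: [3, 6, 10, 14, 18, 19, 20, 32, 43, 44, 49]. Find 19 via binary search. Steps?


Search for 19:
[0,10] mid=5 arr[5]=19
Total: 1 comparisons


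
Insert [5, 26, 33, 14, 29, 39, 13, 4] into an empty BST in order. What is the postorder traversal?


Root = 5; build tree by BST insertion.
Postorder traversal: [4, 13, 14, 29, 39, 33, 26, 5]


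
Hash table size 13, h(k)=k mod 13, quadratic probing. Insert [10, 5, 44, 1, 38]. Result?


Insertions: 10->slot 10; 5->slot 5; 44->slot 6; 1->slot 1; 38->slot 12
Table: [None, 1, None, None, None, 5, 44, None, None, None, 10, None, 38]


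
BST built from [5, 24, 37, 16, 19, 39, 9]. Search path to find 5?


BST root = 5
Search for 5: compare at each node
Path: [5]


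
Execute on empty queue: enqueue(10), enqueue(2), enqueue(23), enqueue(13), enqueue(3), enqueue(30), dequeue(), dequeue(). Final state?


enqueue(10) -> [10]
enqueue(2) -> [10, 2]
enqueue(23) -> [10, 2, 23]
enqueue(13) -> [10, 2, 23, 13]
enqueue(3) -> [10, 2, 23, 13, 3]
enqueue(30) -> [10, 2, 23, 13, 3, 30]
dequeue() returns 10 -> [2, 23, 13, 3, 30]
dequeue() returns 2 -> [23, 13, 3, 30]
Final queue (front to back): [23, 13, 3, 30]


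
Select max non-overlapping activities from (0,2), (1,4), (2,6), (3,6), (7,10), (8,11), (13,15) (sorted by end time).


Greedy: pick earliest-ending, then skip overlaps.
Selected (4 activities): [(0, 2), (2, 6), (7, 10), (13, 15)]


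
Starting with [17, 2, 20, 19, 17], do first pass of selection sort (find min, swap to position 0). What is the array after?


After one pass: [2, 17, 20, 19, 17]


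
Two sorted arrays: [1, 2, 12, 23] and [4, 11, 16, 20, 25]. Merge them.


Compare heads, take smaller each step.
Merged: [1, 2, 4, 11, 12, 16, 20, 23, 25]


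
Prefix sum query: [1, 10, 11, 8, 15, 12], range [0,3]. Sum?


Prefix sums: [0, 1, 11, 22, 30, 45, 57]
Sum[0..3] = prefix[4] - prefix[0] = 30 - 0 = 30


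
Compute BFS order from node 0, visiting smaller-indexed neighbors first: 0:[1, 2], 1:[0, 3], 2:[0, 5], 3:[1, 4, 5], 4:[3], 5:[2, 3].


BFS queue: start with [0]
Visit order: [0, 1, 2, 3, 5, 4]


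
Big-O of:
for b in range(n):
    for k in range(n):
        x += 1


Per nesting level: O(n) * O(n) = O(n^2)
Complexity: O(n^2)


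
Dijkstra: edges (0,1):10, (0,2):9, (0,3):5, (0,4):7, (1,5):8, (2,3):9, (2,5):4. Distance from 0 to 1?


Dijkstra from 0:
Distances: {0: 0, 1: 10, 2: 9, 3: 5, 4: 7, 5: 13}
Shortest distance to 1 = 10, path = [0, 1]


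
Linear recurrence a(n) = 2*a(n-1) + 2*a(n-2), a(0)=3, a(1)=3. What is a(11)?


Build bottom-up:
...a(9)=12720, a(10)=34752, a(11)=2*34752+2*12720=94944


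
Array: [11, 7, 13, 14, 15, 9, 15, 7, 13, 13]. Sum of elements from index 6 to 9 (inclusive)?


Prefix sums: [0, 11, 18, 31, 45, 60, 69, 84, 91, 104, 117]
Sum[6..9] = prefix[10] - prefix[6] = 117 - 69 = 48


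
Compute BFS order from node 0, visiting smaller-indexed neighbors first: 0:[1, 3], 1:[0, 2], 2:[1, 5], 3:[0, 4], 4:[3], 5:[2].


BFS queue: start with [0]
Visit order: [0, 1, 3, 2, 4, 5]


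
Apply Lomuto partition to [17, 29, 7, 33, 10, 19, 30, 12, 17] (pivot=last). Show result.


Elements <= 17 go left of pivot.
Result: [17, 7, 10, 12, 17, 19, 30, 33, 29], pivot at index 4


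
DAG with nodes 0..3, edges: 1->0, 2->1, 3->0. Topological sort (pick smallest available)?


Kahn's algorithm, process smallest node first
Order: [2, 1, 3, 0]
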